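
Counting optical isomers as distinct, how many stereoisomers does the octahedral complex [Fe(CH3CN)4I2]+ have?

2

In an octahedral complex each vertex has one trans partner and four cis neighbours.
Working through the distinct placements yields 2 geometric isomers: I trans; I cis.
Each arrangement has an internal mirror plane or centre of symmetry, so none is chiral.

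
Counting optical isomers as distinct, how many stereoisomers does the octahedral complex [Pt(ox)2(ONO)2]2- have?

In an octahedral complex each vertex has one trans partner and four cis neighbours.
Each ox is bidentate and must span two cis positions.
Working through the distinct placements yields 2 geometric isomers: ONO trans; ONO cis (chiral).
One of these lacks any improper symmetry element and so occurs as an enantiomeric pair, giving 2 + 1 = 3 stereoisomers in total.

3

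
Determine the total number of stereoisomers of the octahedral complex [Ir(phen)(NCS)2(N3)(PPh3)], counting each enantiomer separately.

In an octahedral complex each vertex has one trans partner and four cis neighbours.
Each phen is bidentate and must span two cis positions.
There are 4 geometric isomers: NCS cis (3 arrangements, 2 chiral); NCS trans.
Of these, 2 lack any improper symmetry element and so occur as enantiomeric pairs, giving 4 + 2 = 6 stereoisomers in total.

6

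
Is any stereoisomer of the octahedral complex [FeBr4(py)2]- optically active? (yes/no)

no

An octahedron has six vertices in three trans pairs; every non-trans pair is cis.
Systematic placement gives 2 geometric isomers: py trans; py cis.
Each arrangement has an internal mirror plane or centre of symmetry, so none is chiral.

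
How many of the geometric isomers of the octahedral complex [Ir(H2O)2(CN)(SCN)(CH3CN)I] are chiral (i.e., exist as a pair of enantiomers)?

The six octahedral sites form three mutually perpendicular trans pairs.
Placing the ligands in turn and identifying arrangements related by rotation or reflection leaves 9 distinct geometric isomers.
Of these, 6 lack any improper symmetry element and so occur as enantiomeric pairs, giving 9 + 6 = 15 stereoisomers in total.

6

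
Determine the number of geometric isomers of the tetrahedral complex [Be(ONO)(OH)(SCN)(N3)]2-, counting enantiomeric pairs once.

All four vertices of a tetrahedron are equivalent and mutually adjacent, so cis/trans isomerism cannot arise.
Only one geometric arrangement is possible; it has no improper symmetry element, so it exists as a pair of enantiomers (2 stereoisomers).

1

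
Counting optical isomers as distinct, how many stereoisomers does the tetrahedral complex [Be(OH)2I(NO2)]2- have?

1

In a tetrahedral complex all four positions are equivalent and every pair of ligands is adjacent — there is no cis/trans distinction.
Only one geometric arrangement is possible.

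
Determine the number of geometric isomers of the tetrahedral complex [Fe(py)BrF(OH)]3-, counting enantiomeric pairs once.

1

Only one geometric arrangement is possible; it has no improper symmetry element, so it exists as a pair of enantiomers (2 stereoisomers).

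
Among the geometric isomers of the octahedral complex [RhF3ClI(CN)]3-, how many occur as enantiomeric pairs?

The six octahedral sites form three mutually perpendicular trans pairs.
Systematic placement gives 4 geometric isomers: F mer (3 arrangements); F fac (chiral).
One of these lacks any improper symmetry element and so occurs as an enantiomeric pair, giving 4 + 1 = 5 stereoisomers in total.

1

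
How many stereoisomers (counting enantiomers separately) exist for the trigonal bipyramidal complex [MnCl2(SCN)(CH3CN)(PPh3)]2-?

10

A trigonal bipyramid has two axial and three equatorial sites, which are chemically inequivalent.
Exhaustive case analysis gives 7 geometric isomers.
Of these, 3 lack any improper symmetry element and so occur as enantiomeric pairs, giving 7 + 3 = 10 stereoisomers in total.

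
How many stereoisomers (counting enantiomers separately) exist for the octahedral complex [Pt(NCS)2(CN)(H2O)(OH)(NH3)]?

The six octahedral sites form three mutually perpendicular trans pairs.
Exhaustive case analysis gives 9 geometric isomers.
Of these, 6 lack any improper symmetry element and so occur as enantiomeric pairs, giving 9 + 6 = 15 stereoisomers in total.

15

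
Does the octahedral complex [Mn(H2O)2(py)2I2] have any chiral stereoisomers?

The six octahedral sites form three mutually perpendicular trans pairs.
Systematic placement gives 5 geometric isomers: H2O trans, py trans, I trans; H2O trans, py cis, I cis; H2O cis, py trans, I cis; H2O cis, py cis, I cis (chiral); H2O cis, py cis, I trans.
One of these lacks any improper symmetry element and so occurs as an enantiomeric pair, giving 5 + 1 = 6 stereoisomers in total.

yes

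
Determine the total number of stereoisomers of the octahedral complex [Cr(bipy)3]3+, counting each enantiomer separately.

2

The six octahedral sites form three mutually perpendicular trans pairs.
Each bipy is bidentate and must span two cis positions.
Only one geometric arrangement is possible; it has no improper symmetry element, so it exists as a pair of enantiomers (2 stereoisomers).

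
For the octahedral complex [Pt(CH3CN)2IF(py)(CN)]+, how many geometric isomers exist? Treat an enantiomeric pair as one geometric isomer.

9

The six octahedral sites form three mutually perpendicular trans pairs.
Systematic enumeration (placing each ligand type in turn and discarding arrangements equivalent by rotation or reflection) gives 9 geometric isomers.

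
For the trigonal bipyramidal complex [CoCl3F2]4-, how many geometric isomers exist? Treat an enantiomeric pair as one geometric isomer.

3

In a trigonal bipyramid the two axial positions differ from the three equatorial ones.
Systematic placement gives 3 geometric isomers: F both equatorial; F one axial, one equatorial; F both axial.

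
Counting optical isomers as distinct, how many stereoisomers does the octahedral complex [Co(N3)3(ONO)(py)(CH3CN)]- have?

5

In an octahedral complex each vertex has one trans partner and four cis neighbours.
Working through the distinct placements yields 4 geometric isomers: N3 mer (3 arrangements); N3 fac (chiral).
One of these lacks any improper symmetry element and so occurs as an enantiomeric pair, giving 4 + 1 = 5 stereoisomers in total.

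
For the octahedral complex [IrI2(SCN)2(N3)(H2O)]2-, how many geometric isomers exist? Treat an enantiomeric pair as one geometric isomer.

6

The six octahedral sites form three mutually perpendicular trans pairs.
The distinct arrangements are (6 in all): I cis, SCN trans; I cis, SCN cis (3 arrangements, 2 chiral); I trans, SCN trans; I trans, SCN cis.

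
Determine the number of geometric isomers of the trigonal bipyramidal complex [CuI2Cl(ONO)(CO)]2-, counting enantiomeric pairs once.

Systematic enumeration (placing each ligand type in turn and discarding arrangements equivalent by rotation or reflection) gives 7 geometric isomers.

7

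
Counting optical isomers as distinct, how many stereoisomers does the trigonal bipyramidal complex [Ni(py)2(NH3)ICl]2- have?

10

In a trigonal bipyramid the two axial positions differ from the three equatorial ones.
Placing the ligands in turn and identifying arrangements related by rotation or reflection leaves 7 distinct geometric isomers.
Of these, 3 lack any improper symmetry element and so occur as enantiomeric pairs, giving 7 + 3 = 10 stereoisomers in total.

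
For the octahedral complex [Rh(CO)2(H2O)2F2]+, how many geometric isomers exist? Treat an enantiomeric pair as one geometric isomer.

5

In an octahedral complex each vertex has one trans partner and four cis neighbours.
Systematic placement gives 5 geometric isomers: CO trans, H2O trans, F trans; CO trans, H2O cis, F cis; CO cis, H2O trans, F cis; CO cis, H2O cis, F cis (chiral); CO cis, H2O cis, F trans.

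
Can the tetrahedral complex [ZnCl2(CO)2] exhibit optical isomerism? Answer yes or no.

no

All four vertices of a tetrahedron are equivalent and mutually adjacent, so cis/trans isomerism cannot arise.
Only one geometric arrangement is possible.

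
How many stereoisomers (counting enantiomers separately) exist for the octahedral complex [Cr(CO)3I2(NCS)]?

An octahedron has six vertices in three trans pairs; every non-trans pair is cis.
Working through the distinct placements yields 3 geometric isomers: CO mer, I cis; CO mer, I trans; CO fac, I cis.
Each arrangement has an internal mirror plane or centre of symmetry, so none is chiral.

3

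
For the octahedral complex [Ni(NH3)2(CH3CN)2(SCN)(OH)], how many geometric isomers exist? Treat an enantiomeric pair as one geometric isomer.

6

Working through the distinct placements yields 6 geometric isomers: NH3 trans, CH3CN trans; NH3 cis, CH3CN trans; NH3 cis, CH3CN cis (3 arrangements, 2 chiral); NH3 trans, CH3CN cis.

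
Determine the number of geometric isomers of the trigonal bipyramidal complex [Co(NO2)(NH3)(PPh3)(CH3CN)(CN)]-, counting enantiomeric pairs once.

10

In a trigonal bipyramid the two axial positions differ from the three equatorial ones.
Systematic enumeration (placing each ligand type in turn and discarding arrangements equivalent by rotation or reflection) gives 10 geometric isomers.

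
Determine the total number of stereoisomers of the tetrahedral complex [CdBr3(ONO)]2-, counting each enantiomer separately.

Only one geometric arrangement is possible.

1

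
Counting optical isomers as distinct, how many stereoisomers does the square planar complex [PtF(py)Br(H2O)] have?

In a square planar complex each vertex has one trans partner and two cis neighbours.
Working through the distinct placements yields 3 geometric isomers: (Br/H2O trans, F/py trans); (Br/py trans, F/H2O trans); (Br/F trans, H2O/py trans).
Each arrangement has an internal mirror plane or centre of symmetry, so none is chiral.

3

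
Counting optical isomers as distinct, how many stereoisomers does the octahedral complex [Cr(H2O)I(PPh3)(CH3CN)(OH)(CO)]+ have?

Systematic enumeration (placing each ligand type in turn and discarding arrangements equivalent by rotation or reflection) gives 15 geometric isomers.
Of these, 15 lack any improper symmetry element and so occur as enantiomeric pairs, giving 15 + 15 = 30 stereoisomers in total.

30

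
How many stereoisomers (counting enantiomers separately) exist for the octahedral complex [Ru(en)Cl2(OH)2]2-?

The six octahedral sites form three mutually perpendicular trans pairs.
Each en is bidentate and must span two cis positions.
Working through the distinct placements yields 3 geometric isomers: Cl trans, OH cis; Cl cis, OH cis (chiral); Cl cis, OH trans.
One of these lacks any improper symmetry element and so occurs as an enantiomeric pair, giving 3 + 1 = 4 stereoisomers in total.

4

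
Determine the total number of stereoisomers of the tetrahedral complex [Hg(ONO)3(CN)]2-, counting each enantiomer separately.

In a tetrahedral complex all four positions are equivalent and every pair of ligands is adjacent — there is no cis/trans distinction.
Only one geometric arrangement is possible.

1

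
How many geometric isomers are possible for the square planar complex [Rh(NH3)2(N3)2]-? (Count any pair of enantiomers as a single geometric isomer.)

2

A square has two trans pairs of vertices; adjacent vertices are cis.
The distinct arrangements are (2 in all): NH3 cis; NH3 trans.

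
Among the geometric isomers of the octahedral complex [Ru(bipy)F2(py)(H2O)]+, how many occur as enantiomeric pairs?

Each bipy is bidentate and must span two cis positions.
There are 4 geometric isomers: F trans; F cis (3 arrangements, 2 chiral).
Of these, 2 lack any improper symmetry element and so occur as enantiomeric pairs, giving 4 + 2 = 6 stereoisomers in total.

2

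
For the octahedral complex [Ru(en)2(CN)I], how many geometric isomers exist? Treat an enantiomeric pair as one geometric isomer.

2

In an octahedral complex each vertex has one trans partner and four cis neighbours.
Each en is bidentate and must span two cis positions.
Systematic placement gives 2 geometric isomers: CN and I mutually trans; CN and I mutually cis (chiral).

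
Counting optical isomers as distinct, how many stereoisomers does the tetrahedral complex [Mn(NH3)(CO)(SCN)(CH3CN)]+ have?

In a tetrahedral complex all four positions are equivalent and every pair of ligands is adjacent — there is no cis/trans distinction.
Only one geometric arrangement is possible; it has no improper symmetry element, so it exists as a pair of enantiomers (2 stereoisomers).

2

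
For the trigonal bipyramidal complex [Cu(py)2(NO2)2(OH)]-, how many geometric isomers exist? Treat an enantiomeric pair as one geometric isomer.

5

In a trigonal bipyramid the two axial positions differ from the three equatorial ones.
Placing the ligands in turn and identifying arrangements related by rotation or reflection leaves 5 distinct geometric isomers.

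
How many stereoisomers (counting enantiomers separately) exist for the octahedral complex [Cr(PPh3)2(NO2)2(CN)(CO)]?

Systematic placement gives 6 geometric isomers: PPh3 trans, NO2 trans; PPh3 cis, NO2 cis (3 arrangements, 2 chiral); PPh3 trans, NO2 cis; PPh3 cis, NO2 trans.
Of these, 2 lack any improper symmetry element and so occur as enantiomeric pairs, giving 6 + 2 = 8 stereoisomers in total.

8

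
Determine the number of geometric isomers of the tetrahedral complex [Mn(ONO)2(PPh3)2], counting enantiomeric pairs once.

In a tetrahedral complex all four positions are equivalent and every pair of ligands is adjacent — there is no cis/trans distinction.
Only one geometric arrangement is possible.

1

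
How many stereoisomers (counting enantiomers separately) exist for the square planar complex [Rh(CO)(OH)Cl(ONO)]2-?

A square has two trans pairs of vertices; adjacent vertices are cis.
Systematic placement gives 3 geometric isomers: (CO/OH trans, Cl/ONO trans); (CO/ONO trans, Cl/OH trans); (CO/Cl trans, OH/ONO trans).
Each arrangement has an internal mirror plane or centre of symmetry, so none is chiral.

3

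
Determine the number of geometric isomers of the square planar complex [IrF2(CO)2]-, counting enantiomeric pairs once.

A square has two trans pairs of vertices; adjacent vertices are cis.
Systematic placement gives 2 geometric isomers: F cis; F trans.

2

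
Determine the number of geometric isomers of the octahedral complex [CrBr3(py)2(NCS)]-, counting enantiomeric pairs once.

3

In an octahedral complex each vertex has one trans partner and four cis neighbours.
Working through the distinct placements yields 3 geometric isomers: Br mer, py trans; Br mer, py cis; Br fac, py cis.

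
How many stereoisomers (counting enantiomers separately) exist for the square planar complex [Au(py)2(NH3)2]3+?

2

There are 2 geometric isomers: py cis; py trans.
Each arrangement has an internal mirror plane or centre of symmetry, so none is chiral.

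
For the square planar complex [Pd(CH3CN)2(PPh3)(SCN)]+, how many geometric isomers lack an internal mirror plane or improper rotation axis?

0

A square has two trans pairs of vertices; adjacent vertices are cis.
Systematic placement gives 2 geometric isomers: CH3CN cis; CH3CN trans.
Each arrangement has an internal mirror plane or centre of symmetry, so none is chiral.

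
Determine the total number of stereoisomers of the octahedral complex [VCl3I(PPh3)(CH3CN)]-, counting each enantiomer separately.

5

An octahedron has six vertices in three trans pairs; every non-trans pair is cis.
There are 4 geometric isomers: Cl mer (3 arrangements); Cl fac (chiral).
One of these lacks any improper symmetry element and so occurs as an enantiomeric pair, giving 4 + 1 = 5 stereoisomers in total.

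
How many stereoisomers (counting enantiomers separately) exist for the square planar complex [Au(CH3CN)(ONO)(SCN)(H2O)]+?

3

A square has two trans pairs of vertices; adjacent vertices are cis.
There are 3 geometric isomers: (CH3CN/ONO trans, H2O/SCN trans); (CH3CN/SCN trans, H2O/ONO trans); (CH3CN/H2O trans, ONO/SCN trans).
Each arrangement has an internal mirror plane or centre of symmetry, so none is chiral.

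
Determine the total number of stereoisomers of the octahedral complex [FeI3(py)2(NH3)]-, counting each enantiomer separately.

3

The distinct arrangements are (3 in all): I mer, py trans; I mer, py cis; I fac, py cis.
Each arrangement has an internal mirror plane or centre of symmetry, so none is chiral.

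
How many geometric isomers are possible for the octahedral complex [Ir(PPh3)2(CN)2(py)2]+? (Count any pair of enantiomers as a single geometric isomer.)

There are 5 geometric isomers: PPh3 trans, CN trans, py trans; PPh3 cis, CN trans, py cis; PPh3 cis, CN cis, py trans; PPh3 cis, CN cis, py cis (chiral); PPh3 trans, CN cis, py cis.

5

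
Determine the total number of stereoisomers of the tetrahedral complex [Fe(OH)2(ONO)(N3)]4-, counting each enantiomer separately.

In a tetrahedral complex all four positions are equivalent and every pair of ligands is adjacent — there is no cis/trans distinction.
Only one geometric arrangement is possible.

1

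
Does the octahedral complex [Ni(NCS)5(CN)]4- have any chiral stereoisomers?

no

Only one geometric arrangement is possible.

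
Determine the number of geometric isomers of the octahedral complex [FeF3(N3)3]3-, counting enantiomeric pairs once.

In an octahedral complex each vertex has one trans partner and four cis neighbours.
Systematic placement gives 2 geometric isomers: F mer; F fac.

2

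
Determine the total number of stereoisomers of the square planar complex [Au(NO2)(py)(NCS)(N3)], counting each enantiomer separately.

A square has two trans pairs of vertices; adjacent vertices are cis.
There are 3 geometric isomers: (N3/NO2 trans, NCS/py trans); (N3/py trans, NCS/NO2 trans); (N3/NCS trans, NO2/py trans).
Each arrangement has an internal mirror plane or centre of symmetry, so none is chiral.

3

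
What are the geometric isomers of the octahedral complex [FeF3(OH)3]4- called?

fac and mer

The six octahedral sites form three mutually perpendicular trans pairs.
The distinct arrangements are (2 in all): F mer; F fac.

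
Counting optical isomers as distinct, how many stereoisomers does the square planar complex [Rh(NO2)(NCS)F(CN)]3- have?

3

In a square planar complex each vertex has one trans partner and two cis neighbours.
Systematic placement gives 3 geometric isomers: (CN/NCS trans, F/NO2 trans); (CN/NO2 trans, F/NCS trans); (CN/F trans, NCS/NO2 trans).
Each arrangement has an internal mirror plane or centre of symmetry, so none is chiral.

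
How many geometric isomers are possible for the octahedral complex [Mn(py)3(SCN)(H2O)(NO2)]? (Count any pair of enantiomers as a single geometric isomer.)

The six octahedral sites form three mutually perpendicular trans pairs.
The distinct arrangements are (4 in all): py mer (3 arrangements); py fac (chiral).

4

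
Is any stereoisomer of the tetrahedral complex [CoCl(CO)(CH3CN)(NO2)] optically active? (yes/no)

In a tetrahedral complex all four positions are equivalent and every pair of ligands is adjacent — there is no cis/trans distinction.
Only one geometric arrangement is possible; it has no improper symmetry element, so it exists as a pair of enantiomers (2 stereoisomers).

yes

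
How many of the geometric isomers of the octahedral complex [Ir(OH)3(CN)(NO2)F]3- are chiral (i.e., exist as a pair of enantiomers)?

There are 4 geometric isomers: OH mer (3 arrangements); OH fac (chiral).
One of these lacks any improper symmetry element and so occurs as an enantiomeric pair, giving 4 + 1 = 5 stereoisomers in total.

1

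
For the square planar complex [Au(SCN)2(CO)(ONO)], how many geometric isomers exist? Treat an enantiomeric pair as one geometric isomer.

A square has two trans pairs of vertices; adjacent vertices are cis.
The distinct arrangements are (2 in all): SCN cis; SCN trans.

2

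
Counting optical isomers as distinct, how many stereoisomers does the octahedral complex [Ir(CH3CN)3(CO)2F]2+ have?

An octahedron has six vertices in three trans pairs; every non-trans pair is cis.
Working through the distinct placements yields 3 geometric isomers: CH3CN mer, CO cis; CH3CN mer, CO trans; CH3CN fac, CO cis.
Each arrangement has an internal mirror plane or centre of symmetry, so none is chiral.

3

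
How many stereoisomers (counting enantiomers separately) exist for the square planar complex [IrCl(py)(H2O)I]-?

3

In a square planar complex each vertex has one trans partner and two cis neighbours.
There are 3 geometric isomers: (Cl/I trans, H2O/py trans); (Cl/py trans, H2O/I trans); (Cl/H2O trans, I/py trans).
Each arrangement has an internal mirror plane or centre of symmetry, so none is chiral.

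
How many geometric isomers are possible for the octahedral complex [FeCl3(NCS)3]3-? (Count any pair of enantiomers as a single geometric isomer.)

2

An octahedron has six vertices in three trans pairs; every non-trans pair is cis.
Systematic placement gives 2 geometric isomers: Cl mer; Cl fac.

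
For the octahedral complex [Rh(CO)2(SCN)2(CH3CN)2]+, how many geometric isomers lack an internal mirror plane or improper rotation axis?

In an octahedral complex each vertex has one trans partner and four cis neighbours.
The distinct arrangements are (5 in all): CO trans, SCN trans, CH3CN trans; CO cis, SCN cis, CH3CN trans; CO cis, SCN trans, CH3CN cis; CO cis, SCN cis, CH3CN cis (chiral); CO trans, SCN cis, CH3CN cis.
One of these lacks any improper symmetry element and so occurs as an enantiomeric pair, giving 5 + 1 = 6 stereoisomers in total.

1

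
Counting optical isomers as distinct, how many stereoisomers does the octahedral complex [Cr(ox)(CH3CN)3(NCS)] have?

The six octahedral sites form three mutually perpendicular trans pairs.
Each ox is bidentate and must span two cis positions.
There are 2 geometric isomers: CH3CN mer; CH3CN fac.
Each arrangement has an internal mirror plane or centre of symmetry, so none is chiral.

2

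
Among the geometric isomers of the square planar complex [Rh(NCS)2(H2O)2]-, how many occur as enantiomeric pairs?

0

A square has two trans pairs of vertices; adjacent vertices are cis.
The distinct arrangements are (2 in all): NCS cis; NCS trans.
Each arrangement has an internal mirror plane or centre of symmetry, so none is chiral.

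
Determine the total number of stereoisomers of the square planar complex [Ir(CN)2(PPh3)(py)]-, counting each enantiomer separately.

2

The distinct arrangements are (2 in all): CN cis; CN trans.
Each arrangement has an internal mirror plane or centre of symmetry, so none is chiral.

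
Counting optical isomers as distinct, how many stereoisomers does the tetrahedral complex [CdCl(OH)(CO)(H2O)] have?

All four vertices of a tetrahedron are equivalent and mutually adjacent, so cis/trans isomerism cannot arise.
Only one geometric arrangement is possible; it has no improper symmetry element, so it exists as a pair of enantiomers (2 stereoisomers).

2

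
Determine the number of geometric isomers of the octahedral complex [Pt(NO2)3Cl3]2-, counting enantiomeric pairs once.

2

In an octahedral complex each vertex has one trans partner and four cis neighbours.
Systematic placement gives 2 geometric isomers: NO2 mer; NO2 fac.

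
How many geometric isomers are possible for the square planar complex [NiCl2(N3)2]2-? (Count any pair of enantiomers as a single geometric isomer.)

2

Working through the distinct placements yields 2 geometric isomers: Cl cis; Cl trans.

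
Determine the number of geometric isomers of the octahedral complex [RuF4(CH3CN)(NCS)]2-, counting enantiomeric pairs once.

2

An octahedron has six vertices in three trans pairs; every non-trans pair is cis.
There are 2 geometric isomers: CH3CN and NCS mutually cis; CH3CN and NCS mutually trans.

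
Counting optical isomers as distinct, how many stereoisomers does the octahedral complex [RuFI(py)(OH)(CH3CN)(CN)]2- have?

30

An octahedron has six vertices in three trans pairs; every non-trans pair is cis.
Placing the ligands in turn and identifying arrangements related by rotation or reflection leaves 15 distinct geometric isomers.
Of these, 15 lack any improper symmetry element and so occur as enantiomeric pairs, giving 15 + 15 = 30 stereoisomers in total.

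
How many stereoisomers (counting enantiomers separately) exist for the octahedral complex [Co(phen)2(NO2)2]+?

Each phen is bidentate and must span two cis positions.
Working through the distinct placements yields 2 geometric isomers: NO2 trans; NO2 cis (chiral).
One of these lacks any improper symmetry element and so occurs as an enantiomeric pair, giving 2 + 1 = 3 stereoisomers in total.

3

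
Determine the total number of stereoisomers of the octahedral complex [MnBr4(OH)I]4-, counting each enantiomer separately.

The six octahedral sites form three mutually perpendicular trans pairs.
There are 2 geometric isomers: OH and I mutually trans; OH and I mutually cis.
Each arrangement has an internal mirror plane or centre of symmetry, so none is chiral.

2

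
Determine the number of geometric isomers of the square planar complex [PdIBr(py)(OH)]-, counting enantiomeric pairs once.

The distinct arrangements are (3 in all): (Br/OH trans, I/py trans); (Br/py trans, I/OH trans); (Br/I trans, OH/py trans).

3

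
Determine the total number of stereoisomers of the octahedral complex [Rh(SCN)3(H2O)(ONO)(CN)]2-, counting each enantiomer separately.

The six octahedral sites form three mutually perpendicular trans pairs.
Working through the distinct placements yields 4 geometric isomers: SCN mer (3 arrangements); SCN fac (chiral).
One of these lacks any improper symmetry element and so occurs as an enantiomeric pair, giving 4 + 1 = 5 stereoisomers in total.

5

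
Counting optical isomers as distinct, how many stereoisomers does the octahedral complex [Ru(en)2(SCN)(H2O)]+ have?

3

Each en is bidentate and must span two cis positions.
The distinct arrangements are (2 in all): SCN and H2O mutually trans; SCN and H2O mutually cis (chiral).
One of these lacks any improper symmetry element and so occurs as an enantiomeric pair, giving 2 + 1 = 3 stereoisomers in total.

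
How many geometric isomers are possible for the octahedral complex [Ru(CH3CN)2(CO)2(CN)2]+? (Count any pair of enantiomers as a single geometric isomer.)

The six octahedral sites form three mutually perpendicular trans pairs.
There are 5 geometric isomers: CH3CN trans, CO trans, CN trans; CH3CN trans, CO cis, CN cis; CH3CN cis, CO trans, CN cis; CH3CN cis, CO cis, CN cis (chiral); CH3CN cis, CO cis, CN trans.

5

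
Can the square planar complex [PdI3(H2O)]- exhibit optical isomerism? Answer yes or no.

A square has two trans pairs of vertices; adjacent vertices are cis.
Only one geometric arrangement is possible.

no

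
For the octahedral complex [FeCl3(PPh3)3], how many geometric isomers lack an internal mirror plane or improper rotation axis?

0

In an octahedral complex each vertex has one trans partner and four cis neighbours.
Working through the distinct placements yields 2 geometric isomers: Cl mer; Cl fac.
Each arrangement has an internal mirror plane or centre of symmetry, so none is chiral.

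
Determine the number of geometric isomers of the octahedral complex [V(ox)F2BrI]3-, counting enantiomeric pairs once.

4

Each ox is bidentate and must span two cis positions.
There are 4 geometric isomers: F cis (3 arrangements, 2 chiral); F trans.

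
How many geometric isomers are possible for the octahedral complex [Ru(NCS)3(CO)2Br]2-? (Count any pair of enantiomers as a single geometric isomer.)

Working through the distinct placements yields 3 geometric isomers: NCS mer, CO cis; NCS mer, CO trans; NCS fac, CO cis.

3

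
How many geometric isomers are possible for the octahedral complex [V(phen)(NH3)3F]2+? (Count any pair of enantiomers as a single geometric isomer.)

2

Each phen is bidentate and must span two cis positions.
The distinct arrangements are (2 in all): NH3 fac; NH3 mer.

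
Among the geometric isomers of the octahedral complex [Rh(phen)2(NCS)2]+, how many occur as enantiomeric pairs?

In an octahedral complex each vertex has one trans partner and four cis neighbours.
Each phen is bidentate and must span two cis positions.
Systematic placement gives 2 geometric isomers: NCS trans; NCS cis (chiral).
One of these lacks any improper symmetry element and so occurs as an enantiomeric pair, giving 2 + 1 = 3 stereoisomers in total.

1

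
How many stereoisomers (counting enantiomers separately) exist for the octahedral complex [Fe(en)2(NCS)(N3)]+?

An octahedron has six vertices in three trans pairs; every non-trans pair is cis.
Each en is bidentate and must span two cis positions.
There are 2 geometric isomers: NCS and N3 mutually trans; NCS and N3 mutually cis (chiral).
One of these lacks any improper symmetry element and so occurs as an enantiomeric pair, giving 2 + 1 = 3 stereoisomers in total.

3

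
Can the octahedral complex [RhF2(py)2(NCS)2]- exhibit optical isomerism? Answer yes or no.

yes

There are 5 geometric isomers: F trans, py trans, NCS trans; F trans, py cis, NCS cis; F cis, py trans, NCS cis; F cis, py cis, NCS cis (chiral); F cis, py cis, NCS trans.
One of these lacks any improper symmetry element and so occurs as an enantiomeric pair, giving 5 + 1 = 6 stereoisomers in total.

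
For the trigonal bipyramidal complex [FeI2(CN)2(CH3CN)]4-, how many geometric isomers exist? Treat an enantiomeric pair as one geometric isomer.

Systematic enumeration (placing each ligand type in turn and discarding arrangements equivalent by rotation or reflection) gives 5 geometric isomers.

5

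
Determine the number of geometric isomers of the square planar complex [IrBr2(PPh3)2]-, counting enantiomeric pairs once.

2

Working through the distinct placements yields 2 geometric isomers: Br cis; Br trans.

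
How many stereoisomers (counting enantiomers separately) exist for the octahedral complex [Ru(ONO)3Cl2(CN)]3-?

In an octahedral complex each vertex has one trans partner and four cis neighbours.
Working through the distinct placements yields 3 geometric isomers: ONO mer, Cl cis; ONO mer, Cl trans; ONO fac, Cl cis.
Each arrangement has an internal mirror plane or centre of symmetry, so none is chiral.

3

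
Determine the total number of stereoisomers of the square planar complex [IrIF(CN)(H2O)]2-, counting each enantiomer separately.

In a square planar complex each vertex has one trans partner and two cis neighbours.
Working through the distinct placements yields 3 geometric isomers: (CN/H2O trans, F/I trans); (CN/I trans, F/H2O trans); (CN/F trans, H2O/I trans).
Each arrangement has an internal mirror plane or centre of symmetry, so none is chiral.

3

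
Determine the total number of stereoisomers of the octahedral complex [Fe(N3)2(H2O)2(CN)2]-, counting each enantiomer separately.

6

There are 5 geometric isomers: N3 trans, H2O trans, CN trans; N3 cis, H2O cis, CN trans; N3 trans, H2O cis, CN cis; N3 cis, H2O cis, CN cis (chiral); N3 cis, H2O trans, CN cis.
One of these lacks any improper symmetry element and so occurs as an enantiomeric pair, giving 5 + 1 = 6 stereoisomers in total.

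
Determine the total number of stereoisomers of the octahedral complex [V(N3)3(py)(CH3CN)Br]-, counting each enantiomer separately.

The six octahedral sites form three mutually perpendicular trans pairs.
Working through the distinct placements yields 4 geometric isomers: N3 mer (3 arrangements); N3 fac (chiral).
One of these lacks any improper symmetry element and so occurs as an enantiomeric pair, giving 4 + 1 = 5 stereoisomers in total.

5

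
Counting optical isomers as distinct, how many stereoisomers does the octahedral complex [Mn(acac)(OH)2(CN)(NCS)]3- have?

6

An octahedron has six vertices in three trans pairs; every non-trans pair is cis.
Each acac is bidentate and must span two cis positions.
There are 4 geometric isomers: OH cis (3 arrangements, 2 chiral); OH trans.
Of these, 2 lack any improper symmetry element and so occur as enantiomeric pairs, giving 4 + 2 = 6 stereoisomers in total.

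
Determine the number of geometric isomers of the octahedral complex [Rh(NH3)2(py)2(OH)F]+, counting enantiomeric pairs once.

6

There are 6 geometric isomers: NH3 cis, py trans; NH3 cis, py cis (3 arrangements, 2 chiral); NH3 trans, py trans; NH3 trans, py cis.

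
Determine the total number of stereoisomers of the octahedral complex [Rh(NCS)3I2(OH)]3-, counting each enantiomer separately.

In an octahedral complex each vertex has one trans partner and four cis neighbours.
Systematic placement gives 3 geometric isomers: NCS mer, I trans; NCS fac, I cis; NCS mer, I cis.
Each arrangement has an internal mirror plane or centre of symmetry, so none is chiral.

3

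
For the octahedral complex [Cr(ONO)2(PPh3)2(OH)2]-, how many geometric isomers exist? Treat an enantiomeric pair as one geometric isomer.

In an octahedral complex each vertex has one trans partner and four cis neighbours.
The distinct arrangements are (5 in all): ONO trans, PPh3 trans, OH trans; ONO cis, PPh3 cis, OH trans; ONO cis, PPh3 trans, OH cis; ONO cis, PPh3 cis, OH cis (chiral); ONO trans, PPh3 cis, OH cis.

5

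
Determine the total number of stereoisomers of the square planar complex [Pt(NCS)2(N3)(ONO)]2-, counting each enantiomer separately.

A square has two trans pairs of vertices; adjacent vertices are cis.
Working through the distinct placements yields 2 geometric isomers: NCS cis; NCS trans.
Each arrangement has an internal mirror plane or centre of symmetry, so none is chiral.

2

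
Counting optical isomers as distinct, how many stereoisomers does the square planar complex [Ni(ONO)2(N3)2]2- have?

2

There are 2 geometric isomers: ONO cis; ONO trans.
Each arrangement has an internal mirror plane or centre of symmetry, so none is chiral.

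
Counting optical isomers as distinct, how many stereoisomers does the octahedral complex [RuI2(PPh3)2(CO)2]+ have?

6

An octahedron has six vertices in three trans pairs; every non-trans pair is cis.
There are 5 geometric isomers: I trans, PPh3 trans, CO trans; I cis, PPh3 cis, CO trans; I cis, PPh3 trans, CO cis; I cis, PPh3 cis, CO cis (chiral); I trans, PPh3 cis, CO cis.
One of these lacks any improper symmetry element and so occurs as an enantiomeric pair, giving 5 + 1 = 6 stereoisomers in total.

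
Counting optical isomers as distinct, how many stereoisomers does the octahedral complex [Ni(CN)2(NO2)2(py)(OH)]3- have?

8

An octahedron has six vertices in three trans pairs; every non-trans pair is cis.
Systematic placement gives 6 geometric isomers: CN trans, NO2 trans; CN trans, NO2 cis; CN cis, NO2 cis (3 arrangements, 2 chiral); CN cis, NO2 trans.
Of these, 2 lack any improper symmetry element and so occur as enantiomeric pairs, giving 6 + 2 = 8 stereoisomers in total.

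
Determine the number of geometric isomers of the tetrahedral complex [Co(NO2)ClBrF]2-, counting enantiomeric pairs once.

All four vertices of a tetrahedron are equivalent and mutually adjacent, so cis/trans isomerism cannot arise.
Only one geometric arrangement is possible; it has no improper symmetry element, so it exists as a pair of enantiomers (2 stereoisomers).

1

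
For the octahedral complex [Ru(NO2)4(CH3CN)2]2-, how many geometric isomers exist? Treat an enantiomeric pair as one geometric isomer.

An octahedron has six vertices in three trans pairs; every non-trans pair is cis.
Systematic placement gives 2 geometric isomers: CH3CN trans; CH3CN cis.

2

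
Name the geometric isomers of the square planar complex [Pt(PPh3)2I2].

cis and trans

A square has two trans pairs of vertices; adjacent vertices are cis.
The distinct arrangements are (2 in all): PPh3 cis; PPh3 trans.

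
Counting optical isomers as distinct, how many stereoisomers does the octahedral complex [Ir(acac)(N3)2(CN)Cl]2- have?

The six octahedral sites form three mutually perpendicular trans pairs.
Each acac is bidentate and must span two cis positions.
The distinct arrangements are (4 in all): N3 cis (3 arrangements, 2 chiral); N3 trans.
Of these, 2 lack any improper symmetry element and so occur as enantiomeric pairs, giving 4 + 2 = 6 stereoisomers in total.

6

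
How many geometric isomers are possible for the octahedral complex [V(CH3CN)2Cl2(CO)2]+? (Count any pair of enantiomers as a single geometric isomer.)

5

In an octahedral complex each vertex has one trans partner and four cis neighbours.
There are 5 geometric isomers: CH3CN trans, Cl trans, CO trans; CH3CN trans, Cl cis, CO cis; CH3CN cis, Cl trans, CO cis; CH3CN cis, Cl cis, CO cis (chiral); CH3CN cis, Cl cis, CO trans.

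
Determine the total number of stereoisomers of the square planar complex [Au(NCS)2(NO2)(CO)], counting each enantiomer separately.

In a square planar complex each vertex has one trans partner and two cis neighbours.
There are 2 geometric isomers: NCS cis; NCS trans.
Each arrangement has an internal mirror plane or centre of symmetry, so none is chiral.

2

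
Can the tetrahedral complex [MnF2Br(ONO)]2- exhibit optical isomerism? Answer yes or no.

All four vertices of a tetrahedron are equivalent and mutually adjacent, so cis/trans isomerism cannot arise.
Only one geometric arrangement is possible.

no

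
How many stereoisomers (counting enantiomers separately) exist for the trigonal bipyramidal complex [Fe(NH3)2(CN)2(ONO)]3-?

In a trigonal bipyramid the two axial positions differ from the three equatorial ones.
Placing the ligands in turn and identifying arrangements related by rotation or reflection leaves 5 distinct geometric isomers.
One of these lacks any improper symmetry element and so occurs as an enantiomeric pair, giving 5 + 1 = 6 stereoisomers in total.

6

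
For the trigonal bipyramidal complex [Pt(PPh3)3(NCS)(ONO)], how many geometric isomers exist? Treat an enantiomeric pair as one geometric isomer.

4

A trigonal bipyramid has two axial and three equatorial sites, which are chemically inequivalent.
The distinct arrangements are (4 in all): NCS axial, ONO axial; NCS axial, ONO equatorial; NCS equatorial, ONO axial; NCS equatorial, ONO equatorial.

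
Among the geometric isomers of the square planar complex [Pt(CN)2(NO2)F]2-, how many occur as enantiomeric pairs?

0

In a square planar complex each vertex has one trans partner and two cis neighbours.
Working through the distinct placements yields 2 geometric isomers: CN cis; CN trans.
Each arrangement has an internal mirror plane or centre of symmetry, so none is chiral.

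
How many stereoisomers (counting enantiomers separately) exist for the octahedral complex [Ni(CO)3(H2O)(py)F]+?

5

An octahedron has six vertices in three trans pairs; every non-trans pair is cis.
The distinct arrangements are (4 in all): CO mer (3 arrangements); CO fac (chiral).
One of these lacks any improper symmetry element and so occurs as an enantiomeric pair, giving 4 + 1 = 5 stereoisomers in total.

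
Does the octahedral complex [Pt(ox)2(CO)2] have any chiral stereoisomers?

The six octahedral sites form three mutually perpendicular trans pairs.
Each ox is bidentate and must span two cis positions.
There are 2 geometric isomers: CO trans; CO cis (chiral).
One of these lacks any improper symmetry element and so occurs as an enantiomeric pair, giving 2 + 1 = 3 stereoisomers in total.

yes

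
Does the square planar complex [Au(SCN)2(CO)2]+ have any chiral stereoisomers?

no

There are 2 geometric isomers: SCN cis; SCN trans.
Each arrangement has an internal mirror plane or centre of symmetry, so none is chiral.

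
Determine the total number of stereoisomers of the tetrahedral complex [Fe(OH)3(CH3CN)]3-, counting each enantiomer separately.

In a tetrahedral complex all four positions are equivalent and every pair of ligands is adjacent — there is no cis/trans distinction.
Only one geometric arrangement is possible.

1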